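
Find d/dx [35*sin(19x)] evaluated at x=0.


Apply the chain rule to differentiate 35*sin(19x):
d/dx [35*sin(19x)]
= 35 * cos(19x) * d/dx(19x)
= 35 * 19 * cos(19x)
= 665 * cos(19x)
Evaluate at x = 0:
= 665 * cos(0)
= 665 * 1
= 665

665


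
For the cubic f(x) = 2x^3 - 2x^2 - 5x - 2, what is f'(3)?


Differentiate f(x) = 2x^3 - 2x^2 - 5x - 2 term by term:
f'(x) = 6x^2 - 4x - 5
Substitute x = 3:
f'(3) = 6 * 3^2 - 4 * 3 - 5
= 54 - 12 - 5
= 37

37


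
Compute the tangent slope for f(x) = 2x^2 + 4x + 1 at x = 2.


The slope of the tangent line equals f'(x) at the point.
f(x) = 2x^2 + 4x + 1
f'(x) = 4x + 4
At x = 2:
f'(2) = 4 * 2 + 4
= 8 + 4
= 12

12


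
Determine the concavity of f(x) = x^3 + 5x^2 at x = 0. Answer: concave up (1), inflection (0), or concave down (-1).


Concavity is determined by the sign of f''(x).
f(x) = x^3 + 5x^2
f'(x) = 3x^2 + 10x
f''(x) = 6x + 10
f''(0) = 6 * 0 + 10
= 0 + 10
= 10
Since f''(0) > 0, the function is concave up (1)

1


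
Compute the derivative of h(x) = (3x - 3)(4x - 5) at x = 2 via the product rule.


Let u(x) = 3x - 3 and v(x) = 4x - 5
u'(x) = 3
v'(x) = 4
Product rule: h'(x) = u'(x)*v(x) + u(x)*v'(x)
= 3 * (4x - 5) + (3x - 3) * 4
At x = 2:
u(2) = 3 * 2 - 3 = 3
v(2) = 4 * 2 - 5 = 3
h'(2) = 3 * 3 + 3 * 4
= 9 + 12
= 21

21


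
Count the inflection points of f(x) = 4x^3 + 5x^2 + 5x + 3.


Inflection points occur where f''(x) = 0 and concavity changes.
f(x) = 4x^3 + 5x^2 + 5x + 3
f'(x) = 12x^2 + 10x + 5
f''(x) = 24x + 10
Set f''(x) = 0:
24x + 10 = 0
x = -10 / 24 = -5/12
Since f''(x) is linear (degree 1), it changes sign at this point.
Therefore there is exactly 1 inflection point.

1


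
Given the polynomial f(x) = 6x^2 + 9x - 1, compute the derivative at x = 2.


Differentiate term by term using power and sum rules:
f(x) = 6x^2 + 9x - 1
f'(x) = 12x + 9
Substitute x = 2:
f'(2) = 12 * 2 + 9
= 24 + 9
= 33

33


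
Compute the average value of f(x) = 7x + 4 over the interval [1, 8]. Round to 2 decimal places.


Average value = 1/(b-a) * integral from a to b of f(x) dx
First compute the integral of 7x + 4:
F(x) = (7/2)x^2 + 4x
F(8) = 7/2 * 64 + 4 * 8 = 256
F(1) = 7/2 * 1 + 4 * 1 = 15/2
Integral = 256 - 15/2 = 497/2
Average = (497/2) / (8 - 1) = (497/2) / 7
= 71/2 = 35.50

35.50


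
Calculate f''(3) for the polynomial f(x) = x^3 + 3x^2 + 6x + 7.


First derivative:
f'(x) = 3x^2 + 6x + 6
Second derivative:
f''(x) = 6x + 6
Substitute x = 3:
f''(3) = 6 * 3 + 6
= 18 + 6
= 24

24


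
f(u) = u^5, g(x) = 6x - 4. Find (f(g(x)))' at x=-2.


Using the chain rule: (f(g(x)))' = f'(g(x)) * g'(x)
First, find g(-2):
g(-2) = 6 * (-2) - 4 = -16
Next, f'(u) = 5u^4
And g'(x) = 6
So f'(g(-2)) * g'(-2)
= 5 * (-16)^4 * 6
= 5 * 65536 * 6
= 1966080

1966080


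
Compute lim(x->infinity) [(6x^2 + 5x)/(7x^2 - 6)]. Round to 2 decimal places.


For limits at infinity with equal-degree polynomials,
we compare leading coefficients.
Numerator leading term: 6x^2
Denominator leading term: 7x^2
Divide both by x^2:
lim = (6 + 5/x) / (7 - 6/x^2)
As x -> infinity, the 1/x and 1/x^2 terms vanish:
= 6/7 ≈ 0.86

0.86


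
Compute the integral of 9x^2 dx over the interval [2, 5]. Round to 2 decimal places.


Find the antiderivative of 9x^2:
F(x) = 9/3 * x^3
Apply the Fundamental Theorem of Calculus:
F(5) - F(2)
= 9/3 * 5^3 - 9/3 * 2^3
= 9/3 * (125 - 8)
= 9/3 * 117
= 351 = 351.00

351.00


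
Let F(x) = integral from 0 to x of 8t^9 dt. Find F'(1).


By the Fundamental Theorem of Calculus (Part 1):
If F(x) = integral from 0 to x of f(t) dt, then F'(x) = f(x)
Here f(t) = 8t^9
So F'(x) = 8x^9
Evaluate at x = 1:
F'(1) = 8 * 1^9
= 8 * 1
= 8

8


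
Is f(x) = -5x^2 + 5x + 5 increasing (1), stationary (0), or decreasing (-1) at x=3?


Compute f'(x) to determine behavior:
f'(x) = -10x + 5
f'(3) = -10 * 3 + 5
= -30 + 5
= -25
Since f'(3) < 0, the function is decreasing (-1)

-1


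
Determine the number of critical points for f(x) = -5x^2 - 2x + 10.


Find where f'(x) = 0:
f'(x) = -10x - 2
Set f'(x) = 0:
-10x - 2 = 0
x = 2 / (-10) = -1/5
This is a linear equation in x, so there is exactly one solution.
Number of critical points: 1

1


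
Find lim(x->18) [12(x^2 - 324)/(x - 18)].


Direct substitution gives 0/0, so we factor the numerator.
Factor: 12(x^2 - 324) = 12 * (x - 18)(x + 18)
Cancel the common factor (x - 18):
12(x^2 - 324)/(x - 18) = 12 * (x + 18)
Now substitute x = 18:
= 12 * (18 + 18) = 432

432


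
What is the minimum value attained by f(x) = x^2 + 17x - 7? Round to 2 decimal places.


For a quadratic f(x) = ax^2 + bx + c with a > 0, the minimum is at the vertex.
Vertex x-coordinate: x = -b/(2a)
x = -(17) / (2 * 1)
x = -17/2
Substitute back to find the minimum value:
f(-17/2) = 1 * (-17/2)^2 + 17 * (-17/2) - 7
= 289/4 - 289/2 - 7
= -317/4 = -79.25

-79.25


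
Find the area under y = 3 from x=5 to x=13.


The area under a constant function y = 3 is a rectangle.
Width = 13 - 5 = 8
Height = 3
Area = width * height
= 8 * 3
= 24

24


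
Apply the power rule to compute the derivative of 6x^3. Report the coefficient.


We apply the power rule: d/dx [ax^n] = a*n * x^(n-1)
d/dx [6x^3]
= 6 * 3 * x^(3-1)
= 18x^2
The coefficient is 18

18


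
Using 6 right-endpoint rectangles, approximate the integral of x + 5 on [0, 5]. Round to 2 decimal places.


Right Riemann sum uses right endpoints of each subinterval.
Interval: [0, 5], n = 6
dx = (5 - 0) / 6 = 5/6
Right endpoints: [5/6, 5/3, 5/2, 10/3, 25/6, 5]
f values: [35/6, 20/3, 15/2, 25/3, 55/6, 10]
Sum = dx * (sum of f values)
= 5/6 * 95/2
= 475/12 ≈ 39.58

39.58


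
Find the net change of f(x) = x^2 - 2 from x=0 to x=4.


Net change = f(b) - f(a)
f(x) = x^2 - 2
Compute f(4):
f(4) = 1 * 4^2 + 0 * 4 - 2
= 16 + 0 - 2
= 14
Compute f(0):
f(0) = 1 * 0^2 + 0 * 0 - 2
= 0 + 0 - 2
= -2
Net change = 14 - (-2) = 16

16


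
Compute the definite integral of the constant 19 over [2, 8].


The integral of a constant k over [a, b] equals k * (b - a).
integral from 2 to 8 of 19 dx
= 19 * (8 - 2)
= 19 * 6
= 114

114


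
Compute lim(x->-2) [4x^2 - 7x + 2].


Since polynomials are continuous, we use direct substitution.
lim(x->-2) of 4x^2 - 7x + 2
= 4 * (-2)^2 - 7 * (-2) + 2
= 16 + 14 + 2
= 32

32


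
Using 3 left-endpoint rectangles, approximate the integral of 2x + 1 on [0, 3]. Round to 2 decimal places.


Left Riemann sum uses left endpoints of each subinterval.
Interval: [0, 3], n = 3
dx = (3 - 0) / 3 = 1
Left endpoints: [0, 1, 2]
f values: [1, 3, 5]
Sum = dx * (sum of f values)
= 1 * 9
= 9 = 9.00

9.00


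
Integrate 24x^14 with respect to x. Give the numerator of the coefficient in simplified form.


Apply the power rule for integration:
integral of ax^n dx = a/(n+1) * x^(n+1) + C
integral of 24x^14 dx
= 24/15 * x^15 + C
= 8/5 * x^15 + C
The coefficient in lowest terms is 8/5, and its numerator is 8

8


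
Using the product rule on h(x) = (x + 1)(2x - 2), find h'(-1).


Let u(x) = x + 1 and v(x) = 2x - 2
u'(x) = 1
v'(x) = 2
Product rule: h'(x) = u'(x)*v(x) + u(x)*v'(x)
= 1 * (2x - 2) + (x + 1) * 2
At x = -1:
u(-1) = 1 * (-1) + 1 = 0
v(-1) = 2 * (-1) - 2 = -4
h'(-1) = 1 * (-4) + 0 * 2
= -4 + 0
= -4

-4


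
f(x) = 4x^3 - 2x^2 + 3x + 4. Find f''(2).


First derivative:
f'(x) = 12x^2 - 4x + 3
Second derivative:
f''(x) = 24x - 4
Substitute x = 2:
f''(2) = 24 * 2 - 4
= 48 - 4
= 44

44


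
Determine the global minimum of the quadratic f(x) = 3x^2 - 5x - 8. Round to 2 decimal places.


For a quadratic f(x) = ax^2 + bx + c with a > 0, the minimum is at the vertex.
Vertex x-coordinate: x = -b/(2a)
x = -(-5) / (2 * 3)
x = 5/6
Substitute back to find the minimum value:
f(5/6) = 3 * (5/6)^2 - 5 * (5/6) - 8
= 25/12 - 25/6 - 8
= -121/12 ≈ -10.08

-10.08


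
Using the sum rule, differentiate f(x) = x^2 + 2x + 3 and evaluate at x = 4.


Differentiate term by term using power and sum rules:
f(x) = x^2 + 2x + 3
f'(x) = 2x + 2
Substitute x = 4:
f'(4) = 2 * 4 + 2
= 8 + 2
= 10

10


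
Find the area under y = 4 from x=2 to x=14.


The area under a constant function y = 4 is a rectangle.
Width = 14 - 2 = 12
Height = 4
Area = width * height
= 12 * 4
= 48

48


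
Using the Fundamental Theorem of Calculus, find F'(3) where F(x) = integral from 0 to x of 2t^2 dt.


By the Fundamental Theorem of Calculus (Part 1):
If F(x) = integral from 0 to x of f(t) dt, then F'(x) = f(x)
Here f(t) = 2t^2
So F'(x) = 2x^2
Evaluate at x = 3:
F'(3) = 2 * 3^2
= 2 * 9
= 18

18


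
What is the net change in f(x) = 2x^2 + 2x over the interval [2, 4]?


Net change = f(b) - f(a)
f(x) = 2x^2 + 2x
Compute f(4):
f(4) = 2 * 4^2 + 2 * 4 + 0
= 32 + 8 + 0
= 40
Compute f(2):
f(2) = 2 * 2^2 + 2 * 2 + 0
= 8 + 4 + 0
= 12
Net change = 40 - 12 = 28

28


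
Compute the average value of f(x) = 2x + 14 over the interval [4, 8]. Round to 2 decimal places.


Average value = 1/(b-a) * integral from a to b of f(x) dx
First compute the integral of 2x + 14:
F(x) = x^2 + 14x
F(8) = 1 * 64 + 14 * 8 = 176
F(4) = 1 * 16 + 14 * 4 = 72
Integral = 176 - 72 = 104
Average = 104 / (8 - 4) = 104 / 4
= 26 = 26.00

26.00


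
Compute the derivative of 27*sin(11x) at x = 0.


Apply the chain rule to differentiate 27*sin(11x):
d/dx [27*sin(11x)]
= 27 * cos(11x) * d/dx(11x)
= 27 * 11 * cos(11x)
= 297 * cos(11x)
Evaluate at x = 0:
= 297 * cos(0)
= 297 * 1
= 297

297


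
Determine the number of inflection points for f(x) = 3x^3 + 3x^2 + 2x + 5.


Inflection points occur where f''(x) = 0 and concavity changes.
f(x) = 3x^3 + 3x^2 + 2x + 5
f'(x) = 9x^2 + 6x + 2
f''(x) = 18x + 6
Set f''(x) = 0:
18x + 6 = 0
x = -6 / 18 = -1/3
Since f''(x) is linear (degree 1), it changes sign at this point.
Therefore there is exactly 1 inflection point.

1


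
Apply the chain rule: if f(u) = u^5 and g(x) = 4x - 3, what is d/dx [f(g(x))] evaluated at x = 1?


Using the chain rule: (f(g(x)))' = f'(g(x)) * g'(x)
First, find g(1):
g(1) = 4 * 1 - 3 = 1
Next, f'(u) = 5u^4
And g'(x) = 4
So f'(g(1)) * g'(1)
= 5 * 1^4 * 4
= 5 * 1 * 4
= 20

20


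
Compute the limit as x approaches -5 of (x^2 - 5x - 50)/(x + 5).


Direct substitution gives 0/0, so we factor the numerator.
Factor: (x^2 - 5x - 50) = (x + 5)(x - 10)
Cancel the common factor (x + 5):
(x^2 - 5x - 50)/(x + 5) = (x - 10)
Now substitute x = -5:
= (-5) - (10) = -15

-15


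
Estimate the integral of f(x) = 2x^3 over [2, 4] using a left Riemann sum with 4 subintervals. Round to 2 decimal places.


Left Riemann sum uses left endpoints of each subinterval.
Interval: [2, 4], n = 4
dx = (4 - 2) / 4 = 1/2
Left endpoints: [2, 5/2, 3, 7/2]
f values: [16, 125/4, 54, 343/4]
Sum = dx * (sum of f values)
= 1/2 * 187
= 187/2 = 93.50

93.50


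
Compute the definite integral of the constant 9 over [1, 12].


The integral of a constant k over [a, b] equals k * (b - a).
integral from 1 to 12 of 9 dx
= 9 * (12 - 1)
= 9 * 11
= 99

99


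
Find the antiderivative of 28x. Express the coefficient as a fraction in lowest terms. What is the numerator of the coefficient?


Apply the power rule for integration:
integral of ax^n dx = a/(n+1) * x^(n+1) + C
integral of 28x dx
= 28/2 * x^2 + C
= 14 * x^2 + C
The coefficient in lowest terms is 14 = 14/1, so its numerator is 14

14


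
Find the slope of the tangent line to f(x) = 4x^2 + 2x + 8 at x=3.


The slope of the tangent line equals f'(x) at the point.
f(x) = 4x^2 + 2x + 8
f'(x) = 8x + 2
At x = 3:
f'(3) = 8 * 3 + 2
= 24 + 2
= 26

26


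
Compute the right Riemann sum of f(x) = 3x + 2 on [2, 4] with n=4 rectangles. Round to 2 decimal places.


Right Riemann sum uses right endpoints of each subinterval.
Interval: [2, 4], n = 4
dx = (4 - 2) / 4 = 1/2
Right endpoints: [5/2, 3, 7/2, 4]
f values: [19/2, 11, 25/2, 14]
Sum = dx * (sum of f values)
= 1/2 * 47
= 47/2 = 23.50

23.50


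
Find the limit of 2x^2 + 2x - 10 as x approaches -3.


Since polynomials are continuous, we use direct substitution.
lim(x->-3) of 2x^2 + 2x - 10
= 2 * (-3)^2 + 2 * (-3) - 10
= 18 - 6 - 10
= 2

2


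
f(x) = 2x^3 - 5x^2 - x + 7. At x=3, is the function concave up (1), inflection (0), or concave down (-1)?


Concavity is determined by the sign of f''(x).
f(x) = 2x^3 - 5x^2 - x + 7
f'(x) = 6x^2 - 10x - 1
f''(x) = 12x - 10
f''(3) = 12 * 3 - 10
= 36 - 10
= 26
Since f''(3) > 0, the function is concave up (1)

1


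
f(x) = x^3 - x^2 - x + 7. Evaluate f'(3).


Differentiate f(x) = x^3 - x^2 - x + 7 term by term:
f'(x) = 3x^2 - 2x - 1
Substitute x = 3:
f'(3) = 3 * 3^2 - 2 * 3 - 1
= 27 - 6 - 1
= 20

20


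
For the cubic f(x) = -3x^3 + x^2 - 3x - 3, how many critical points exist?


Find where f'(x) = 0:
f(x) = -3x^3 + x^2 - 3x - 3
f'(x) = -9x^2 + 2x - 3
This is a quadratic in x. Use the discriminant to count real roots.
Discriminant = (2)^2 - 4 * (-9) * (-3)
= 4 - 108
= -104
Since discriminant < 0, f'(x) = 0 has no real solutions.
Number of critical points: 0

0


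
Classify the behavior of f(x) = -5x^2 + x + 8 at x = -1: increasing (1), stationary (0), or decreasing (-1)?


Compute f'(x) to determine behavior:
f'(x) = -10x + 1
f'(-1) = -10 * (-1) + 1
= 10 + 1
= 11
Since f'(-1) > 0, the function is increasing (1)

1


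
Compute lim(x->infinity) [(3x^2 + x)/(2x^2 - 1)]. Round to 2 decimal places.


For limits at infinity with equal-degree polynomials,
we compare leading coefficients.
Numerator leading term: 3x^2
Denominator leading term: 2x^2
Divide both by x^2:
lim = (3 + 1/x) / (2 - 1/x^2)
As x -> infinity, the 1/x and 1/x^2 terms vanish:
= 3/2 = 1.50

1.50


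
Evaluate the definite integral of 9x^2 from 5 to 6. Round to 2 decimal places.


Find the antiderivative of 9x^2:
F(x) = 9/3 * x^3
Apply the Fundamental Theorem of Calculus:
F(6) - F(5)
= 9/3 * 6^3 - 9/3 * 5^3
= 9/3 * (216 - 125)
= 9/3 * 91
= 273 = 273.00

273.00


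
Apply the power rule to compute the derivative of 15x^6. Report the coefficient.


We apply the power rule: d/dx [ax^n] = a*n * x^(n-1)
d/dx [15x^6]
= 15 * 6 * x^(6-1)
= 90x^5
The coefficient is 90

90


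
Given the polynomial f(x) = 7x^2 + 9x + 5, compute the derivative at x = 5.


Differentiate term by term using power and sum rules:
f(x) = 7x^2 + 9x + 5
f'(x) = 14x + 9
Substitute x = 5:
f'(5) = 14 * 5 + 9
= 70 + 9
= 79

79


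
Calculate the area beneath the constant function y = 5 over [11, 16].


The area under a constant function y = 5 is a rectangle.
Width = 16 - 11 = 5
Height = 5
Area = width * height
= 5 * 5
= 25

25


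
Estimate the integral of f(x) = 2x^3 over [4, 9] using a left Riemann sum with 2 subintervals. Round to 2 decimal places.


Left Riemann sum uses left endpoints of each subinterval.
Interval: [4, 9], n = 2
dx = (9 - 4) / 2 = 5/2
Left endpoints: [4, 13/2]
f values: [128, 2197/4]
Sum = dx * (sum of f values)
= 5/2 * 2709/4
= 13545/8 ≈ 1693.13

1693.13


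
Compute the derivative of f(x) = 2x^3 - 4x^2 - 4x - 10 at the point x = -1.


Differentiate f(x) = 2x^3 - 4x^2 - 4x - 10 term by term:
f'(x) = 6x^2 - 8x - 4
Substitute x = -1:
f'(-1) = 6 * (-1)^2 - 8 * (-1) - 4
= 6 + 8 - 4
= 10

10


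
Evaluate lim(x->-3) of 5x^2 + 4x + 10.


Since polynomials are continuous, we use direct substitution.
lim(x->-3) of 5x^2 + 4x + 10
= 5 * (-3)^2 + 4 * (-3) + 10
= 45 - 12 + 10
= 43

43


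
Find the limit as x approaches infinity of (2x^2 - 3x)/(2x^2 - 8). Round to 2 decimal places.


For limits at infinity with equal-degree polynomials,
we compare leading coefficients.
Numerator leading term: 2x^2
Denominator leading term: 2x^2
Divide both by x^2:
lim = (2 - 3/x) / (2 - 8/x^2)
As x -> infinity, the 1/x and 1/x^2 terms vanish:
= 2/2 = 1 = 1.00

1.00


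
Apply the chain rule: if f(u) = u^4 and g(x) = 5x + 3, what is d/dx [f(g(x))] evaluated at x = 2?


Using the chain rule: (f(g(x)))' = f'(g(x)) * g'(x)
First, find g(2):
g(2) = 5 * 2 + 3 = 13
Next, f'(u) = 4u^3
And g'(x) = 5
So f'(g(2)) * g'(2)
= 4 * 13^3 * 5
= 4 * 2197 * 5
= 43940

43940


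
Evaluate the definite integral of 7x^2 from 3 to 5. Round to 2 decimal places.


Find the antiderivative of 7x^2:
F(x) = 7/3 * x^3
Apply the Fundamental Theorem of Calculus:
F(5) - F(3)
= 7/3 * 5^3 - 7/3 * 3^3
= 7/3 * (125 - 27)
= 7/3 * 98
= 686/3 ≈ 228.67

228.67


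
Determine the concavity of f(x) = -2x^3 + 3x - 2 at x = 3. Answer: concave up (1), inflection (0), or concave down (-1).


Concavity is determined by the sign of f''(x).
f(x) = -2x^3 + 3x - 2
f'(x) = -6x^2 + 3
f''(x) = -12x
f''(3) = -12 * 3 + 0
= -36 + 0
= -36
Since f''(3) < 0, the function is concave down (-1)

-1


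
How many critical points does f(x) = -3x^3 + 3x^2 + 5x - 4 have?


Find where f'(x) = 0:
f(x) = -3x^3 + 3x^2 + 5x - 4
f'(x) = -9x^2 + 6x + 5
This is a quadratic in x. Use the discriminant to count real roots.
Discriminant = (6)^2 - 4 * (-9) * 5
= 36 - (-180)
= 216
Since discriminant > 0, f'(x) = 0 has 2 real solutions.
Number of critical points: 2

2


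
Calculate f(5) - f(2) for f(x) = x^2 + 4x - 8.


Net change = f(b) - f(a)
f(x) = x^2 + 4x - 8
Compute f(5):
f(5) = 1 * 5^2 + 4 * 5 - 8
= 25 + 20 - 8
= 37
Compute f(2):
f(2) = 1 * 2^2 + 4 * 2 - 8
= 4 + 8 - 8
= 4
Net change = 37 - 4 = 33

33


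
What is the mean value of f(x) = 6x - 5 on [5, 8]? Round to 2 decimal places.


Average value = 1/(b-a) * integral from a to b of f(x) dx
First compute the integral of 6x - 5:
F(x) = 3x^2 - 5x
F(8) = 3 * 64 - 5 * 8 = 152
F(5) = 3 * 25 - 5 * 5 = 50
Integral = 152 - 50 = 102
Average = 102 / (8 - 5) = 102 / 3
= 34 = 34.00

34.00


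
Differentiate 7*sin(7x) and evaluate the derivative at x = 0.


Apply the chain rule to differentiate 7*sin(7x):
d/dx [7*sin(7x)]
= 7 * cos(7x) * d/dx(7x)
= 7 * 7 * cos(7x)
= 49 * cos(7x)
Evaluate at x = 0:
= 49 * cos(0)
= 49 * 1
= 49

49


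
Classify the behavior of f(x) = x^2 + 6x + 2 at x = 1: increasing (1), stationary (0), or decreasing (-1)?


Compute f'(x) to determine behavior:
f'(x) = 2x + 6
f'(1) = 2 * 1 + 6
= 2 + 6
= 8
Since f'(1) > 0, the function is increasing (1)

1


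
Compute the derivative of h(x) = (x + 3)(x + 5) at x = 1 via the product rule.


Let u(x) = x + 3 and v(x) = x + 5
u'(x) = 1
v'(x) = 1
Product rule: h'(x) = u'(x)*v(x) + u(x)*v'(x)
= 1 * (x + 5) + (x + 3) * 1
At x = 1:
u(1) = 1 * 1 + 3 = 4
v(1) = 1 * 1 + 5 = 6
h'(1) = 1 * 6 + 4 * 1
= 6 + 4
= 10

10


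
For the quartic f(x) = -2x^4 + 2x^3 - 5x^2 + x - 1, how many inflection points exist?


Inflection points occur where f''(x) = 0 and concavity changes.
f(x) = -2x^4 + 2x^3 - 5x^2 + x - 1
f'(x) = -8x^3 + 6x^2 - 10x + 1
f''(x) = -24x^2 + 12x - 10
This is a quadratic in x. Use the discriminant to count real roots.
Discriminant = (12)^2 - 4 * (-24) * (-10)
= 144 - 960
= -816
Since discriminant < 0, f''(x) = 0 has no real solutions.
Number of inflection points: 0

0


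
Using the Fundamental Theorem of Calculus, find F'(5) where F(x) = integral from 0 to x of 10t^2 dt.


By the Fundamental Theorem of Calculus (Part 1):
If F(x) = integral from 0 to x of f(t) dt, then F'(x) = f(x)
Here f(t) = 10t^2
So F'(x) = 10x^2
Evaluate at x = 5:
F'(5) = 10 * 5^2
= 10 * 25
= 250

250


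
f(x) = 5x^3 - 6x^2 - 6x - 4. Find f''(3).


First derivative:
f'(x) = 15x^2 - 12x - 6
Second derivative:
f''(x) = 30x - 12
Substitute x = 3:
f''(3) = 30 * 3 - 12
= 90 - 12
= 78

78


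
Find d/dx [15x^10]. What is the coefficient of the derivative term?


We apply the power rule: d/dx [ax^n] = a*n * x^(n-1)
d/dx [15x^10]
= 15 * 10 * x^(10-1)
= 150x^9
The coefficient is 150

150


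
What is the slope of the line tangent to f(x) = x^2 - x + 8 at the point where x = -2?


The slope of the tangent line equals f'(x) at the point.
f(x) = x^2 - x + 8
f'(x) = 2x - 1
At x = -2:
f'(-2) = 2 * (-2) - 1
= -4 - 1
= -5

-5


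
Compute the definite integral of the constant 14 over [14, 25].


The integral of a constant k over [a, b] equals k * (b - a).
integral from 14 to 25 of 14 dx
= 14 * (25 - 14)
= 14 * 11
= 154

154


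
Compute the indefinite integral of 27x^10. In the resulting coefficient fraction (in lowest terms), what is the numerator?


Apply the power rule for integration:
integral of ax^n dx = a/(n+1) * x^(n+1) + C
integral of 27x^10 dx
= 27/11 * x^11 + C
The coefficient in lowest terms is 27/11, and its numerator is 27

27


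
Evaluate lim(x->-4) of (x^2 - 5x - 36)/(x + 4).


Direct substitution gives 0/0, so we factor the numerator.
Factor: (x^2 - 5x - 36) = (x + 4)(x - 9)
Cancel the common factor (x + 4):
(x^2 - 5x - 36)/(x + 4) = (x - 9)
Now substitute x = -4:
= (-4) - (9) = -13

-13


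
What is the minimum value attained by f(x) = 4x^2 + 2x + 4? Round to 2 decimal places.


For a quadratic f(x) = ax^2 + bx + c with a > 0, the minimum is at the vertex.
Vertex x-coordinate: x = -b/(2a)
x = -(2) / (2 * 4)
x = -2/8 = -1/4
Substitute back to find the minimum value:
f(-1/4) = 4 * (-1/4)^2 + 2 * (-1/4) + 4
= 1/4 - 1/2 + 4
= 15/4 = 3.75

3.75


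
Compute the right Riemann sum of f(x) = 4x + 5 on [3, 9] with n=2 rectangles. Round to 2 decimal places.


Right Riemann sum uses right endpoints of each subinterval.
Interval: [3, 9], n = 2
dx = (9 - 3) / 2 = 3
Right endpoints: [6, 9]
f values: [29, 41]
Sum = dx * (sum of f values)
= 3 * 70
= 210 = 210.00

210.00


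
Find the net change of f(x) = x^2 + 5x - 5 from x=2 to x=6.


Net change = f(b) - f(a)
f(x) = x^2 + 5x - 5
Compute f(6):
f(6) = 1 * 6^2 + 5 * 6 - 5
= 36 + 30 - 5
= 61
Compute f(2):
f(2) = 1 * 2^2 + 5 * 2 - 5
= 4 + 10 - 5
= 9
Net change = 61 - 9 = 52

52


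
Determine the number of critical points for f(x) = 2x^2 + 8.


Find where f'(x) = 0:
f'(x) = 4x
Set f'(x) = 0:
4x = 0
x = 0 / 4 = 0
This is a linear equation in x, so there is exactly one solution.
Number of critical points: 1

1


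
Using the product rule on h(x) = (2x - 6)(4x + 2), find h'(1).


Let u(x) = 2x - 6 and v(x) = 4x + 2
u'(x) = 2
v'(x) = 4
Product rule: h'(x) = u'(x)*v(x) + u(x)*v'(x)
= 2 * (4x + 2) + (2x - 6) * 4
At x = 1:
u(1) = 2 * 1 - 6 = -4
v(1) = 4 * 1 + 2 = 6
h'(1) = 2 * 6 + (-4) * 4
= 12 - 16
= -4

-4


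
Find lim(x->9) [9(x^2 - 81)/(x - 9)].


Direct substitution gives 0/0, so we factor the numerator.
Factor: 9(x^2 - 81) = 9 * (x - 9)(x + 9)
Cancel the common factor (x - 9):
9(x^2 - 81)/(x - 9) = 9 * (x + 9)
Now substitute x = 9:
= 9 * (9 + 9) = 162

162


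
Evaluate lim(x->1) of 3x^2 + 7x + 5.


Since polynomials are continuous, we use direct substitution.
lim(x->1) of 3x^2 + 7x + 5
= 3 * 1^2 + 7 * 1 + 5
= 3 + 7 + 5
= 15

15


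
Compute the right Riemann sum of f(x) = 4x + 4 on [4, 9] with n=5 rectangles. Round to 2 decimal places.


Right Riemann sum uses right endpoints of each subinterval.
Interval: [4, 9], n = 5
dx = (9 - 4) / 5 = 1
Right endpoints: [5, 6, 7, 8, 9]
f values: [24, 28, 32, 36, 40]
Sum = dx * (sum of f values)
= 1 * 160
= 160 = 160.00

160.00


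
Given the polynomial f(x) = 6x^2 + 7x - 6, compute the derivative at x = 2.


Differentiate term by term using power and sum rules:
f(x) = 6x^2 + 7x - 6
f'(x) = 12x + 7
Substitute x = 2:
f'(2) = 12 * 2 + 7
= 24 + 7
= 31

31


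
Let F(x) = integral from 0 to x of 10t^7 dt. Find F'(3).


By the Fundamental Theorem of Calculus (Part 1):
If F(x) = integral from 0 to x of f(t) dt, then F'(x) = f(x)
Here f(t) = 10t^7
So F'(x) = 10x^7
Evaluate at x = 3:
F'(3) = 10 * 3^7
= 10 * 2187
= 21870

21870


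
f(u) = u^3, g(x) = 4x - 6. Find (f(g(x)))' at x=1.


Using the chain rule: (f(g(x)))' = f'(g(x)) * g'(x)
First, find g(1):
g(1) = 4 * 1 - 6 = -2
Next, f'(u) = 3u^2
And g'(x) = 4
So f'(g(1)) * g'(1)
= 3 * (-2)^2 * 4
= 3 * 4 * 4
= 48

48


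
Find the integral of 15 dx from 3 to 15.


The integral of a constant k over [a, b] equals k * (b - a).
integral from 3 to 15 of 15 dx
= 15 * (15 - 3)
= 15 * 12
= 180

180


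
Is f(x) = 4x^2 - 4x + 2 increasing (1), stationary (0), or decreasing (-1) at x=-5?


Compute f'(x) to determine behavior:
f'(x) = 8x - 4
f'(-5) = 8 * (-5) - 4
= -40 - 4
= -44
Since f'(-5) < 0, the function is decreasing (-1)

-1


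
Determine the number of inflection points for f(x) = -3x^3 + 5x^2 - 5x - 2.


Inflection points occur where f''(x) = 0 and concavity changes.
f(x) = -3x^3 + 5x^2 - 5x - 2
f'(x) = -9x^2 + 10x - 5
f''(x) = -18x + 10
Set f''(x) = 0:
-18x + 10 = 0
x = -10 / (-18) = 5/9
Since f''(x) is linear (degree 1), it changes sign at this point.
Therefore there is exactly 1 inflection point.

1


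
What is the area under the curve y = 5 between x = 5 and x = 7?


The area under a constant function y = 5 is a rectangle.
Width = 7 - 5 = 2
Height = 5
Area = width * height
= 2 * 5
= 10

10


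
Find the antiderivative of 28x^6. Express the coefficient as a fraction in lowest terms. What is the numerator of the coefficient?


Apply the power rule for integration:
integral of ax^n dx = a/(n+1) * x^(n+1) + C
integral of 28x^6 dx
= 28/7 * x^7 + C
= 4 * x^7 + C
The coefficient in lowest terms is 4 = 4/1, so its numerator is 4

4


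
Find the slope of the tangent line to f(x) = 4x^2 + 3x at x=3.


The slope of the tangent line equals f'(x) at the point.
f(x) = 4x^2 + 3x
f'(x) = 8x + 3
At x = 3:
f'(3) = 8 * 3 + 3
= 24 + 3
= 27

27


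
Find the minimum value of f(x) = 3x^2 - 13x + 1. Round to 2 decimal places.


For a quadratic f(x) = ax^2 + bx + c with a > 0, the minimum is at the vertex.
Vertex x-coordinate: x = -b/(2a)
x = -(-13) / (2 * 3)
x = 13/6
Substitute back to find the minimum value:
f(13/6) = 3 * (13/6)^2 - 13 * (13/6) + 1
= 169/12 - 169/6 + 1
= -157/12 ≈ -13.08

-13.08


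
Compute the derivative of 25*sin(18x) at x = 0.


Apply the chain rule to differentiate 25*sin(18x):
d/dx [25*sin(18x)]
= 25 * cos(18x) * d/dx(18x)
= 25 * 18 * cos(18x)
= 450 * cos(18x)
Evaluate at x = 0:
= 450 * cos(0)
= 450 * 1
= 450

450


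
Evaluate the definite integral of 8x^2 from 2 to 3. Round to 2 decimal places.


Find the antiderivative of 8x^2:
F(x) = 8/3 * x^3
Apply the Fundamental Theorem of Calculus:
F(3) - F(2)
= 8/3 * 3^3 - 8/3 * 2^3
= 8/3 * (27 - 8)
= 8/3 * 19
= 152/3 ≈ 50.67

50.67


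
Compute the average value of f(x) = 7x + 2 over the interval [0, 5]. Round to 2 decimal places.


Average value = 1/(b-a) * integral from a to b of f(x) dx
First compute the integral of 7x + 2:
F(x) = (7/2)x^2 + 2x
F(5) = 7/2 * 25 + 2 * 5 = 195/2
F(0) = 7/2 * 0 + 2 * 0 = 0
Integral = 195/2 - 0 = 195/2
Average = (195/2) / (5 - 0) = (195/2) / 5
= 39/2 = 19.50

19.50


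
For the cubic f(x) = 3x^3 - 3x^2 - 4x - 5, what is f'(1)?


Differentiate f(x) = 3x^3 - 3x^2 - 4x - 5 term by term:
f'(x) = 9x^2 - 6x - 4
Substitute x = 1:
f'(1) = 9 * 1^2 - 6 * 1 - 4
= 9 - 6 - 4
= -1

-1


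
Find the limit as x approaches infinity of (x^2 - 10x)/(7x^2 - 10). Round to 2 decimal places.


For limits at infinity with equal-degree polynomials,
we compare leading coefficients.
Numerator leading term: x^2
Denominator leading term: 7x^2
Divide both by x^2:
lim = (1 - 10/x) / (7 - 10/x^2)
As x -> infinity, the 1/x and 1/x^2 terms vanish:
= 1/7 ≈ 0.14

0.14


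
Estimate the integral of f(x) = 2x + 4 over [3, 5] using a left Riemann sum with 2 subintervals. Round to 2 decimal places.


Left Riemann sum uses left endpoints of each subinterval.
Interval: [3, 5], n = 2
dx = (5 - 3) / 2 = 1
Left endpoints: [3, 4]
f values: [10, 12]
Sum = dx * (sum of f values)
= 1 * 22
= 22 = 22.00

22.00


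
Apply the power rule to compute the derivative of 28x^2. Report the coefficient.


We apply the power rule: d/dx [ax^n] = a*n * x^(n-1)
d/dx [28x^2]
= 28 * 2 * x^(2-1)
= 56x
The coefficient is 56

56


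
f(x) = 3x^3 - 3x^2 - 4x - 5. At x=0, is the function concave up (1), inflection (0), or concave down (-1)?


Concavity is determined by the sign of f''(x).
f(x) = 3x^3 - 3x^2 - 4x - 5
f'(x) = 9x^2 - 6x - 4
f''(x) = 18x - 6
f''(0) = 18 * 0 - 6
= 0 - 6
= -6
Since f''(0) < 0, the function is concave down (-1)

-1


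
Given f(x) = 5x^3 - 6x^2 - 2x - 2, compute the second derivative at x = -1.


First derivative:
f'(x) = 15x^2 - 12x - 2
Second derivative:
f''(x) = 30x - 12
Substitute x = -1:
f''(-1) = 30 * (-1) - 12
= -30 - 12
= -42

-42


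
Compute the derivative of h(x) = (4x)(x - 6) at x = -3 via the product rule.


Let u(x) = 4x and v(x) = x - 6
u'(x) = 4
v'(x) = 1
Product rule: h'(x) = u'(x)*v(x) + u(x)*v'(x)
= 4 * (x - 6) + (4x) * 1
At x = -3:
u(-3) = 4 * (-3) + 0 = -12
v(-3) = 1 * (-3) - 6 = -9
h'(-3) = 4 * (-9) + (-12) * 1
= -36 - 12
= -48

-48


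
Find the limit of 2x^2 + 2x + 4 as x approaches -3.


Since polynomials are continuous, we use direct substitution.
lim(x->-3) of 2x^2 + 2x + 4
= 2 * (-3)^2 + 2 * (-3) + 4
= 18 - 6 + 4
= 16

16


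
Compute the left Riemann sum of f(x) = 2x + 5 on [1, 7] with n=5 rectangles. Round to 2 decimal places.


Left Riemann sum uses left endpoints of each subinterval.
Interval: [1, 7], n = 5
dx = (7 - 1) / 5 = 6/5
Left endpoints: [1, 11/5, 17/5, 23/5, 29/5]
f values: [7, 47/5, 59/5, 71/5, 83/5]
Sum = dx * (sum of f values)
= 6/5 * 59
= 354/5 = 70.80

70.80


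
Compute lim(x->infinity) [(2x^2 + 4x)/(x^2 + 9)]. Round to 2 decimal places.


For limits at infinity with equal-degree polynomials,
we compare leading coefficients.
Numerator leading term: 2x^2
Denominator leading term: x^2
Divide both by x^2:
lim = (2 + 4/x) / (1 + 9/x^2)
As x -> infinity, the 1/x and 1/x^2 terms vanish:
= 2/1 = 2 = 2.00

2.00


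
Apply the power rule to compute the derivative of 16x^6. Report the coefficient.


We apply the power rule: d/dx [ax^n] = a*n * x^(n-1)
d/dx [16x^6]
= 16 * 6 * x^(6-1)
= 96x^5
The coefficient is 96

96


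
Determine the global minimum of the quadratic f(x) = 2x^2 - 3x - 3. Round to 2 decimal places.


For a quadratic f(x) = ax^2 + bx + c with a > 0, the minimum is at the vertex.
Vertex x-coordinate: x = -b/(2a)
x = -(-3) / (2 * 2)
x = 3/4
Substitute back to find the minimum value:
f(3/4) = 2 * (3/4)^2 - 3 * (3/4) - 3
= 9/8 - 9/4 - 3
= -33/8 ≈ -4.13

-4.13


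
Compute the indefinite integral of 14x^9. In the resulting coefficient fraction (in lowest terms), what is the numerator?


Apply the power rule for integration:
integral of ax^n dx = a/(n+1) * x^(n+1) + C
integral of 14x^9 dx
= 14/10 * x^10 + C
= 7/5 * x^10 + C
The coefficient in lowest terms is 7/5, and its numerator is 7

7


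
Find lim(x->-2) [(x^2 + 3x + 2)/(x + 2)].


Direct substitution gives 0/0, so we factor the numerator.
Factor: (x^2 + 3x + 2) = (x + 2)(x + 1)
Cancel the common factor (x + 2):
(x^2 + 3x + 2)/(x + 2) = (x + 1)
Now substitute x = -2:
= (-2) - (-1) = -1

-1


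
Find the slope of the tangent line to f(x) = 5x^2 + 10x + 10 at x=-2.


The slope of the tangent line equals f'(x) at the point.
f(x) = 5x^2 + 10x + 10
f'(x) = 10x + 10
At x = -2:
f'(-2) = 10 * (-2) + 10
= -20 + 10
= -10

-10


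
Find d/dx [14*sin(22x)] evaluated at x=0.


Apply the chain rule to differentiate 14*sin(22x):
d/dx [14*sin(22x)]
= 14 * cos(22x) * d/dx(22x)
= 14 * 22 * cos(22x)
= 308 * cos(22x)
Evaluate at x = 0:
= 308 * cos(0)
= 308 * 1
= 308

308


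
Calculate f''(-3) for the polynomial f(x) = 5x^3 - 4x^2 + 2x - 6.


First derivative:
f'(x) = 15x^2 - 8x + 2
Second derivative:
f''(x) = 30x - 8
Substitute x = -3:
f''(-3) = 30 * (-3) - 8
= -90 - 8
= -98

-98


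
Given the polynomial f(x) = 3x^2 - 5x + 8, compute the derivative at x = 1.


Differentiate term by term using power and sum rules:
f(x) = 3x^2 - 5x + 8
f'(x) = 6x - 5
Substitute x = 1:
f'(1) = 6 * 1 - 5
= 6 - 5
= 1

1


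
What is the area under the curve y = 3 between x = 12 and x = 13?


The area under a constant function y = 3 is a rectangle.
Width = 13 - 12 = 1
Height = 3
Area = width * height
= 1 * 3
= 3

3


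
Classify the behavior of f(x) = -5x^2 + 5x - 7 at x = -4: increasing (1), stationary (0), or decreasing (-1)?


Compute f'(x) to determine behavior:
f'(x) = -10x + 5
f'(-4) = -10 * (-4) + 5
= 40 + 5
= 45
Since f'(-4) > 0, the function is increasing (1)

1


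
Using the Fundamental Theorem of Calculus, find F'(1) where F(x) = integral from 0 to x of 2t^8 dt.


By the Fundamental Theorem of Calculus (Part 1):
If F(x) = integral from 0 to x of f(t) dt, then F'(x) = f(x)
Here f(t) = 2t^8
So F'(x) = 2x^8
Evaluate at x = 1:
F'(1) = 2 * 1^8
= 2 * 1
= 2

2


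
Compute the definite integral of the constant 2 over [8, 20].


The integral of a constant k over [a, b] equals k * (b - a).
integral from 8 to 20 of 2 dx
= 2 * (20 - 8)
= 2 * 12
= 24

24


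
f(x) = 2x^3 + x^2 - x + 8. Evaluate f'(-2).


Differentiate f(x) = 2x^3 + x^2 - x + 8 term by term:
f'(x) = 6x^2 + 2x - 1
Substitute x = -2:
f'(-2) = 6 * (-2)^2 + 2 * (-2) - 1
= 24 - 4 - 1
= 19

19


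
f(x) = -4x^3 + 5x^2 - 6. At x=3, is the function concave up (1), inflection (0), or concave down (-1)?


Concavity is determined by the sign of f''(x).
f(x) = -4x^3 + 5x^2 - 6
f'(x) = -12x^2 + 10x
f''(x) = -24x + 10
f''(3) = -24 * 3 + 10
= -72 + 10
= -62
Since f''(3) < 0, the function is concave down (-1)

-1


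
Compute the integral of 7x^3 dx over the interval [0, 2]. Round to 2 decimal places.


Find the antiderivative of 7x^3:
F(x) = 7/4 * x^4
Apply the Fundamental Theorem of Calculus:
F(2) - F(0)
= 7/4 * 2^4 - 7/4 * 0^4
= 7/4 * (16 - 0)
= 7/4 * 16
= 28 = 28.00

28.00


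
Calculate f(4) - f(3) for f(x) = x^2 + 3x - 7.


Net change = f(b) - f(a)
f(x) = x^2 + 3x - 7
Compute f(4):
f(4) = 1 * 4^2 + 3 * 4 - 7
= 16 + 12 - 7
= 21
Compute f(3):
f(3) = 1 * 3^2 + 3 * 3 - 7
= 9 + 9 - 7
= 11
Net change = 21 - 11 = 10

10


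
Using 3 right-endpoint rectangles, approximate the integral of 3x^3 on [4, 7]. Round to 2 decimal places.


Right Riemann sum uses right endpoints of each subinterval.
Interval: [4, 7], n = 3
dx = (7 - 4) / 3 = 1
Right endpoints: [5, 6, 7]
f values: [375, 648, 1029]
Sum = dx * (sum of f values)
= 1 * 2052
= 2052 = 2052.00

2052.00


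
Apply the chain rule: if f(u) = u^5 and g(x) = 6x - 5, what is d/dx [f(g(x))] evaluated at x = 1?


Using the chain rule: (f(g(x)))' = f'(g(x)) * g'(x)
First, find g(1):
g(1) = 6 * 1 - 5 = 1
Next, f'(u) = 5u^4
And g'(x) = 6
So f'(g(1)) * g'(1)
= 5 * 1^4 * 6
= 5 * 1 * 6
= 30

30


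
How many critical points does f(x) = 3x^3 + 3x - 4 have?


Find where f'(x) = 0:
f(x) = 3x^3 + 3x - 4
f'(x) = 9x^2 + 3
This is a quadratic in x. Use the discriminant to count real roots.
Discriminant = (0)^2 - 4 * 9 * 3
= 0 - 108
= -108
Since discriminant < 0, f'(x) = 0 has no real solutions.
Number of critical points: 0

0


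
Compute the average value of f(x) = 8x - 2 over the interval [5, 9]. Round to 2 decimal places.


Average value = 1/(b-a) * integral from a to b of f(x) dx
First compute the integral of 8x - 2:
F(x) = 4x^2 - 2x
F(9) = 4 * 81 - 2 * 9 = 306
F(5) = 4 * 25 - 2 * 5 = 90
Integral = 306 - 90 = 216
Average = 216 / (9 - 5) = 216 / 4
= 54 = 54.00

54.00


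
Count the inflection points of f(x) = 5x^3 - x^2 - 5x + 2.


Inflection points occur where f''(x) = 0 and concavity changes.
f(x) = 5x^3 - x^2 - 5x + 2
f'(x) = 15x^2 - 2x - 5
f''(x) = 30x - 2
Set f''(x) = 0:
30x - 2 = 0
x = 2 / 30 = 1/15
Since f''(x) is linear (degree 1), it changes sign at this point.
Therefore there is exactly 1 inflection point.

1


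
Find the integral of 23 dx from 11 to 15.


The integral of a constant k over [a, b] equals k * (b - a).
integral from 11 to 15 of 23 dx
= 23 * (15 - 11)
= 23 * 4
= 92

92


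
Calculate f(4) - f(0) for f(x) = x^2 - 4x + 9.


Net change = f(b) - f(a)
f(x) = x^2 - 4x + 9
Compute f(4):
f(4) = 1 * 4^2 - 4 * 4 + 9
= 16 - 16 + 9
= 9
Compute f(0):
f(0) = 1 * 0^2 - 4 * 0 + 9
= 0 + 0 + 9
= 9
Net change = 9 - 9 = 0

0


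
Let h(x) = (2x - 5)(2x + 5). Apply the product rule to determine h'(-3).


Let u(x) = 2x - 5 and v(x) = 2x + 5
u'(x) = 2
v'(x) = 2
Product rule: h'(x) = u'(x)*v(x) + u(x)*v'(x)
= 2 * (2x + 5) + (2x - 5) * 2
At x = -3:
u(-3) = 2 * (-3) - 5 = -11
v(-3) = 2 * (-3) + 5 = -1
h'(-3) = 2 * (-1) + (-11) * 2
= -2 - 22
= -24

-24


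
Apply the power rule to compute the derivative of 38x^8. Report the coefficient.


We apply the power rule: d/dx [ax^n] = a*n * x^(n-1)
d/dx [38x^8]
= 38 * 8 * x^(8-1)
= 304x^7
The coefficient is 304

304


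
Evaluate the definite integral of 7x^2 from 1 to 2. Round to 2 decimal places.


Find the antiderivative of 7x^2:
F(x) = 7/3 * x^3
Apply the Fundamental Theorem of Calculus:
F(2) - F(1)
= 7/3 * 2^3 - 7/3 * 1^3
= 7/3 * (8 - 1)
= 7/3 * 7
= 49/3 ≈ 16.33

16.33


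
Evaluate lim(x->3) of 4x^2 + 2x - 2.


Since polynomials are continuous, we use direct substitution.
lim(x->3) of 4x^2 + 2x - 2
= 4 * 3^2 + 2 * 3 - 2
= 36 + 6 - 2
= 40

40


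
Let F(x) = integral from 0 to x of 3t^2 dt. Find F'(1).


By the Fundamental Theorem of Calculus (Part 1):
If F(x) = integral from 0 to x of f(t) dt, then F'(x) = f(x)
Here f(t) = 3t^2
So F'(x) = 3x^2
Evaluate at x = 1:
F'(1) = 3 * 1^2
= 3 * 1
= 3

3


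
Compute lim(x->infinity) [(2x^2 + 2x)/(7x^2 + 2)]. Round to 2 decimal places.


For limits at infinity with equal-degree polynomials,
we compare leading coefficients.
Numerator leading term: 2x^2
Denominator leading term: 7x^2
Divide both by x^2:
lim = (2 + 2/x) / (7 + 2/x^2)
As x -> infinity, the 1/x and 1/x^2 terms vanish:
= 2/7 ≈ 0.29

0.29


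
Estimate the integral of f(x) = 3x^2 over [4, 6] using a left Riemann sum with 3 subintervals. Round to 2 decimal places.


Left Riemann sum uses left endpoints of each subinterval.
Interval: [4, 6], n = 3
dx = (6 - 4) / 3 = 2/3
Left endpoints: [4, 14/3, 16/3]
f values: [48, 196/3, 256/3]
Sum = dx * (sum of f values)
= 2/3 * 596/3
= 1192/9 ≈ 132.44

132.44


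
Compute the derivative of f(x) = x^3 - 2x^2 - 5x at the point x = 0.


Differentiate f(x) = x^3 - 2x^2 - 5x term by term:
f'(x) = 3x^2 - 4x - 5
Substitute x = 0:
f'(0) = 3 * 0^2 - 4 * 0 - 5
= 0 + 0 - 5
= -5

-5


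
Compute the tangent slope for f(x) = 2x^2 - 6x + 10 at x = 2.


The slope of the tangent line equals f'(x) at the point.
f(x) = 2x^2 - 6x + 10
f'(x) = 4x - 6
At x = 2:
f'(2) = 4 * 2 - 6
= 8 - 6
= 2

2


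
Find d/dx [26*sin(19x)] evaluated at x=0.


Apply the chain rule to differentiate 26*sin(19x):
d/dx [26*sin(19x)]
= 26 * cos(19x) * d/dx(19x)
= 26 * 19 * cos(19x)
= 494 * cos(19x)
Evaluate at x = 0:
= 494 * cos(0)
= 494 * 1
= 494

494


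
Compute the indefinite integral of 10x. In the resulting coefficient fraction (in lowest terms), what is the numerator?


Apply the power rule for integration:
integral of ax^n dx = a/(n+1) * x^(n+1) + C
integral of 10x dx
= 10/2 * x^2 + C
= 5 * x^2 + C
The coefficient in lowest terms is 5 = 5/1, so its numerator is 5

5


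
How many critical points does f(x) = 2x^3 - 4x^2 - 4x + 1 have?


Find where f'(x) = 0:
f(x) = 2x^3 - 4x^2 - 4x + 1
f'(x) = 6x^2 - 8x - 4
This is a quadratic in x. Use the discriminant to count real roots.
Discriminant = (-8)^2 - 4 * 6 * (-4)
= 64 - (-96)
= 160
Since discriminant > 0, f'(x) = 0 has 2 real solutions.
Number of critical points: 2

2


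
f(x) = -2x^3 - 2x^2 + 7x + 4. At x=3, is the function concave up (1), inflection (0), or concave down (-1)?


Concavity is determined by the sign of f''(x).
f(x) = -2x^3 - 2x^2 + 7x + 4
f'(x) = -6x^2 - 4x + 7
f''(x) = -12x - 4
f''(3) = -12 * 3 - 4
= -36 - 4
= -40
Since f''(3) < 0, the function is concave down (-1)

-1


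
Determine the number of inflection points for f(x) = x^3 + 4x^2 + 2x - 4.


Inflection points occur where f''(x) = 0 and concavity changes.
f(x) = x^3 + 4x^2 + 2x - 4
f'(x) = 3x^2 + 8x + 2
f''(x) = 6x + 8
Set f''(x) = 0:
6x + 8 = 0
x = -8 / 6 = -4/3
Since f''(x) is linear (degree 1), it changes sign at this point.
Therefore there is exactly 1 inflection point.

1


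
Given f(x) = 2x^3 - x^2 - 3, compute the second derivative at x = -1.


First derivative:
f'(x) = 6x^2 - 2x
Second derivative:
f''(x) = 12x - 2
Substitute x = -1:
f''(-1) = 12 * (-1) - 2
= -12 - 2
= -14

-14
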